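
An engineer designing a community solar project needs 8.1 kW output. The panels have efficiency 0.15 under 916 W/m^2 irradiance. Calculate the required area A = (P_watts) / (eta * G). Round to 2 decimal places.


Convert target power to watts: P = 8.1 * 1000 = 8100.0 W
Compute denominator: eta * G = 0.15 * 916 = 137.4
Required area A = P / (eta * G) = 8100.0 / 137.4
A = 58.95 m^2

58.95


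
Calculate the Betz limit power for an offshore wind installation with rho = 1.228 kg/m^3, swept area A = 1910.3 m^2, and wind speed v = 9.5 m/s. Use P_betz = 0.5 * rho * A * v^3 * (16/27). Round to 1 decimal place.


The Betz coefficient Cp_max = 16/27 = 0.5926
v^3 = 9.5^3 = 857.375
P_betz = 0.5 * rho * A * v^3 * Cp_max
P_betz = 0.5 * 1.228 * 1910.3 * 857.375 * 0.5926
P_betz = 595932.4 W

595932.4


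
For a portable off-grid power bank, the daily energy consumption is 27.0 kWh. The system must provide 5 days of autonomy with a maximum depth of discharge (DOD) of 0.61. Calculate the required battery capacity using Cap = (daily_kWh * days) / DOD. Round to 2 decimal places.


Total energy needed = daily * days = 27.0 * 5 = 135.0 kWh
Account for depth of discharge:
  Cap = total_energy / DOD = 135.0 / 0.61
  Cap = 221.31 kWh

221.31


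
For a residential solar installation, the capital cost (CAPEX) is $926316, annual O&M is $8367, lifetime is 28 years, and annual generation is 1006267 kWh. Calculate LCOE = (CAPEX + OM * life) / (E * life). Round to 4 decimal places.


Total cost = CAPEX + OM * lifetime = 926316 + 8367 * 28 = 926316 + 234276 = 1160592
Total generation = annual * lifetime = 1006267 * 28 = 28175476 kWh
LCOE = 1160592 / 28175476
LCOE = 0.0412 $/kWh

0.0412


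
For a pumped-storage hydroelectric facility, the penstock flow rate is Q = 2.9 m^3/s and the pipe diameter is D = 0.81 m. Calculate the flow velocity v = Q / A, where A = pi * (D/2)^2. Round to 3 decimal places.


Compute pipe cross-sectional area:
  A = pi * (D/2)^2 = pi * (0.81/2)^2 = 0.5153 m^2
Calculate velocity:
  v = Q / A = 2.9 / 0.5153
  v = 5.628 m/s

5.628


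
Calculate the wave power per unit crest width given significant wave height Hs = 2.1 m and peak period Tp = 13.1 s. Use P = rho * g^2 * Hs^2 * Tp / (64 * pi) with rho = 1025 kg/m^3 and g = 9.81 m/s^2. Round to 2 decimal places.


Apply wave power formula:
  g^2 = 9.81^2 = 96.2361
  Hs^2 = 2.1^2 = 4.41
  Numerator = rho * g^2 * Hs^2 * Tp = 1025 * 96.2361 * 4.41 * 13.1 = 5698647.13
  Denominator = 64 * pi = 201.0619
  P = 5698647.13 / 201.0619 = 28342.75 W/m

28342.75


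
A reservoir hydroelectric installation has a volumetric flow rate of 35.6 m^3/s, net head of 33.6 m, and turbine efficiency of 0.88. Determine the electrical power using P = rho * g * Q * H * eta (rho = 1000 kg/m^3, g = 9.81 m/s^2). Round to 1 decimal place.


Apply the hydropower formula P = rho * g * Q * H * eta
rho * g = 1000 * 9.81 = 9810.0
P = 9810.0 * 35.6 * 33.6 * 0.88
P = 10326210.0 W

10326210.0


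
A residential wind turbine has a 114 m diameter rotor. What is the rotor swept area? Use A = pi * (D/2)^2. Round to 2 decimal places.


Compute the rotor radius:
  r = D / 2 = 114 / 2 = 57.0 m
Calculate swept area:
  A = pi * r^2 = pi * 57.0^2
  A = 10207.03 m^2

10207.03


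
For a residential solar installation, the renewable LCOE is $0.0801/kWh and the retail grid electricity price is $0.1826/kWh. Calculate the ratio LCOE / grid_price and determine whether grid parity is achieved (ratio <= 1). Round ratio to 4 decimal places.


Compare LCOE to grid price:
  LCOE = $0.0801/kWh, Grid price = $0.1826/kWh
  Ratio = LCOE / grid_price = 0.0801 / 0.1826 = 0.4387
  Grid parity achieved (ratio <= 1)? yes

0.4387


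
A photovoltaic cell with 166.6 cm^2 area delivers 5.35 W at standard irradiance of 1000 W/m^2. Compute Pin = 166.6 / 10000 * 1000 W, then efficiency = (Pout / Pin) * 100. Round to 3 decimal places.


First compute the input power:
  Pin = area_cm2 / 10000 * G = 166.6 / 10000 * 1000 = 16.66 W
Then compute efficiency:
  Efficiency = (Pout / Pin) * 100 = (5.35 / 16.66) * 100
  Efficiency = 32.113%

32.113


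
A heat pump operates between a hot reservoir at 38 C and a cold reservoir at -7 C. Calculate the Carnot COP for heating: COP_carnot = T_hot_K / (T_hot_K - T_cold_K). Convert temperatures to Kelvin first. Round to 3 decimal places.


Convert to Kelvin:
  T_hot = 38 + 273.15 = 311.15 K
  T_cold = -7 + 273.15 = 266.15 K
Apply Carnot COP formula:
  COP = T_hot_K / (T_hot_K - T_cold_K) = 311.15 / 45.0
  COP = 6.914

6.914


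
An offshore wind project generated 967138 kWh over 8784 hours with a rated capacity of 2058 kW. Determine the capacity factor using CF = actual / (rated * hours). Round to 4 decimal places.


Capacity factor = actual output / maximum possible output
Maximum possible = rated * hours = 2058 * 8784 = 18077472 kWh
CF = 967138 / 18077472
CF = 0.0535

0.0535


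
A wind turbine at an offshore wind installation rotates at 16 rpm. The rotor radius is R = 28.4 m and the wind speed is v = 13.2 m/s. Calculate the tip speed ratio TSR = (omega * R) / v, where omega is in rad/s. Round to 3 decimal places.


Convert rotational speed to rad/s:
  omega = 16 * 2 * pi / 60 = 1.6755 rad/s
Compute tip speed:
  v_tip = omega * R = 1.6755 * 28.4 = 47.585 m/s
Tip speed ratio:
  TSR = v_tip / v_wind = 47.585 / 13.2 = 3.605

3.605


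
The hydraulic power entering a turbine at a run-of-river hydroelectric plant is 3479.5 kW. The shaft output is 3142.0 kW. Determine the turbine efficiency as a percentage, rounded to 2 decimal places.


Turbine efficiency = (output power / input power) * 100
eta = (3142.0 / 3479.5) * 100
eta = 90.30%

90.30


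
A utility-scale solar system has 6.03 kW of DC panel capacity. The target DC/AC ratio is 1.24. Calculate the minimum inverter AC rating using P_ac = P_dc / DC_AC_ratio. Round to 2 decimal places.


The inverter AC capacity is determined by the DC/AC ratio.
Given: P_dc = 6.03 kW, DC/AC ratio = 1.24
P_ac = P_dc / ratio = 6.03 / 1.24
P_ac = 4.86 kW

4.86


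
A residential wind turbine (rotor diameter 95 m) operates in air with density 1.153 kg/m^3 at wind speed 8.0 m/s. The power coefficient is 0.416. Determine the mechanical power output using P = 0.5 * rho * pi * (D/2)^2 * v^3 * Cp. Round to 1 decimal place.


Step 1 -- Compute swept area:
  A = pi * (D/2)^2 = pi * (95/2)^2 = 7088.22 m^2
Step 2 -- Apply wind power equation:
  P = 0.5 * rho * A * v^3 * Cp
  v^3 = 8.0^3 = 512.0
  P = 0.5 * 1.153 * 7088.22 * 512.0 * 0.416
  P = 870361.5 W

870361.5


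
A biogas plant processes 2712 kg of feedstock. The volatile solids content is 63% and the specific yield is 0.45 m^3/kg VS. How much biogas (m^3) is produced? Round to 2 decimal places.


Compute volatile solids:
  VS = mass * VS_fraction = 2712 * 0.63 = 1708.56 kg
Calculate biogas volume:
  Biogas = VS * specific_yield = 1708.56 * 0.45
  Biogas = 768.85 m^3

768.85


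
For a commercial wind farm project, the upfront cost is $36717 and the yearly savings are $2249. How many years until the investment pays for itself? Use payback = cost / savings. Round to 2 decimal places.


Simple payback period = initial cost / annual savings
Payback = 36717 / 2249
Payback = 16.33 years

16.33


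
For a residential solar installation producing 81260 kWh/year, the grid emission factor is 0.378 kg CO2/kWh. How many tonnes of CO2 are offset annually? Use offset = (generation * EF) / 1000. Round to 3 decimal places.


CO2 offset in kg = generation * emission_factor
CO2 offset = 81260 * 0.378 = 30716.28 kg
Convert to tonnes:
  CO2 offset = 30716.28 / 1000 = 30.716 tonnes

30.716


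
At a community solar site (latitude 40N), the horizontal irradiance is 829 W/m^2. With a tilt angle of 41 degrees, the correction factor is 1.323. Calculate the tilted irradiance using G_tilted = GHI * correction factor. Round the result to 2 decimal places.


Identify the given values:
  GHI = 829 W/m^2, tilt correction factor = 1.323
Apply the formula G_tilted = GHI * factor:
  G_tilted = 829 * 1.323
  G_tilted = 1096.77 W/m^2

1096.77


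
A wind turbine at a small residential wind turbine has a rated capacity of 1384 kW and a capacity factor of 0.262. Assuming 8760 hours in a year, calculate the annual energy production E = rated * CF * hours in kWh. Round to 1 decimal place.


Annual energy = rated_kW * capacity_factor * hours_per_year
Given: P_rated = 1384 kW, CF = 0.262, hours = 8760
E = 1384 * 0.262 * 8760
E = 3176446.1 kWh

3176446.1


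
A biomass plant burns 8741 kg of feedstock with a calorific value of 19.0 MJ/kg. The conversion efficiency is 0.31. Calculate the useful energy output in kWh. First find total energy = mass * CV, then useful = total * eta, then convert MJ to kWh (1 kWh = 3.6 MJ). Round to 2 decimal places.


Total energy = mass * CV = 8741 * 19.0 = 166079.0 MJ
Useful energy = total * eta = 166079.0 * 0.31 = 51484.49 MJ
Convert to kWh: 51484.49 / 3.6
Useful energy = 14301.25 kWh

14301.25


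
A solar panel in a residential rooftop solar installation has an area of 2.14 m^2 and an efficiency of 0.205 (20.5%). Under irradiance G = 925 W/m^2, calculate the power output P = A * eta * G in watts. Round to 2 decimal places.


Use the solar power formula P = A * eta * G.
Given: A = 2.14 m^2, eta = 0.205, G = 925 W/m^2
P = 2.14 * 0.205 * 925
P = 405.80 W

405.80


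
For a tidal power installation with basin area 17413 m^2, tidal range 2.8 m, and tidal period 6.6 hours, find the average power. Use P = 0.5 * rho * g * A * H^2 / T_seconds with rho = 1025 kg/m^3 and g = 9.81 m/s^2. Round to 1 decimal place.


Convert period to seconds: T = 6.6 * 3600 = 23760.0 s
H^2 = 2.8^2 = 7.84
P = 0.5 * rho * g * A * H^2 / T
P = 0.5 * 1025 * 9.81 * 17413 * 7.84 / 23760.0
P = 28887.2 W

28887.2


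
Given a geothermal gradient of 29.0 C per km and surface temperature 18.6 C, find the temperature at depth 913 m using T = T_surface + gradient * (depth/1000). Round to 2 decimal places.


Convert depth to km: 913 / 1000 = 0.913 km
Temperature increase = gradient * depth_km = 29.0 * 0.913 = 26.48 C
Temperature at depth = T_surface + delta_T = 18.6 + 26.48
T = 45.08 C

45.08


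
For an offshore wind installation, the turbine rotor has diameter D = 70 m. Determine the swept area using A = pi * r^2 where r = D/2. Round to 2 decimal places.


Compute the rotor radius:
  r = D / 2 = 70 / 2 = 35.0 m
Calculate swept area:
  A = pi * r^2 = pi * 35.0^2
  A = 3848.45 m^2

3848.45


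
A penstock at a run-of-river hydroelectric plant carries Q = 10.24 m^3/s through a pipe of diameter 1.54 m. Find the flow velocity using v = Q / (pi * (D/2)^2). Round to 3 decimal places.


Compute pipe cross-sectional area:
  A = pi * (D/2)^2 = pi * (1.54/2)^2 = 1.8627 m^2
Calculate velocity:
  v = Q / A = 10.24 / 1.8627
  v = 5.498 m/s

5.498


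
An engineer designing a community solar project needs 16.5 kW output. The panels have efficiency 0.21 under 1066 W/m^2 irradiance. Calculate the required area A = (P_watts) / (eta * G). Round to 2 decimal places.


Convert target power to watts: P = 16.5 * 1000 = 16500.0 W
Compute denominator: eta * G = 0.21 * 1066 = 223.86
Required area A = P / (eta * G) = 16500.0 / 223.86
A = 73.71 m^2

73.71


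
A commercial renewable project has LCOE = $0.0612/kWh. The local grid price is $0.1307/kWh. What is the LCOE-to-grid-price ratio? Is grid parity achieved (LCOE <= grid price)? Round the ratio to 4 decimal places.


Compare LCOE to grid price:
  LCOE = $0.0612/kWh, Grid price = $0.1307/kWh
  Ratio = LCOE / grid_price = 0.0612 / 0.1307 = 0.4682
  Grid parity achieved (ratio <= 1)? yes

0.4682


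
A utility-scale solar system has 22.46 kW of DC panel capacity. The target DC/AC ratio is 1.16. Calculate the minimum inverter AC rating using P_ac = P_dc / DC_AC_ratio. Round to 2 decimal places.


The inverter AC capacity is determined by the DC/AC ratio.
Given: P_dc = 22.46 kW, DC/AC ratio = 1.16
P_ac = P_dc / ratio = 22.46 / 1.16
P_ac = 19.36 kW

19.36


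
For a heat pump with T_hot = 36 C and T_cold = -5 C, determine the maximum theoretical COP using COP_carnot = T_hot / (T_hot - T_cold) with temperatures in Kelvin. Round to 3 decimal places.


Convert to Kelvin:
  T_hot = 36 + 273.15 = 309.15 K
  T_cold = -5 + 273.15 = 268.15 K
Apply Carnot COP formula:
  COP = T_hot_K / (T_hot_K - T_cold_K) = 309.15 / 41.0
  COP = 7.540

7.540


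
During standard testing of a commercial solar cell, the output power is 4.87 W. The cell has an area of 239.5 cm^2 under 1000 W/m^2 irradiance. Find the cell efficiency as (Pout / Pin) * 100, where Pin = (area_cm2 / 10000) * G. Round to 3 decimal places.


First compute the input power:
  Pin = area_cm2 / 10000 * G = 239.5 / 10000 * 1000 = 23.95 W
Then compute efficiency:
  Efficiency = (Pout / Pin) * 100 = (4.87 / 23.95) * 100
  Efficiency = 20.334%

20.334


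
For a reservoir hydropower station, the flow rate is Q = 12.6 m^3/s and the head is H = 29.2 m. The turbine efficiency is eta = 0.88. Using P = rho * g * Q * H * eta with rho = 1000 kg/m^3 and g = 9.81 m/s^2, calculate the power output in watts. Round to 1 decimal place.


Apply the hydropower formula P = rho * g * Q * H * eta
rho * g = 1000 * 9.81 = 9810.0
P = 9810.0 * 12.6 * 29.2 * 0.88
P = 3176179.8 W

3176179.8


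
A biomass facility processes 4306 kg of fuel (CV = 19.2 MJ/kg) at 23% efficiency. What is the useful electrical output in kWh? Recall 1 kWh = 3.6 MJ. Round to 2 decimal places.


Total energy = mass * CV = 4306 * 19.2 = 82675.2 MJ
Useful energy = total * eta = 82675.2 * 0.23 = 19015.3 MJ
Convert to kWh: 19015.3 / 3.6
Useful energy = 5282.03 kWh

5282.03


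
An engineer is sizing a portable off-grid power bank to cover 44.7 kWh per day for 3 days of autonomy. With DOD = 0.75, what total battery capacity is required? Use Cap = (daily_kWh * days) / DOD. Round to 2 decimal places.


Total energy needed = daily * days = 44.7 * 3 = 134.1 kWh
Account for depth of discharge:
  Cap = total_energy / DOD = 134.1 / 0.75
  Cap = 178.80 kWh

178.80


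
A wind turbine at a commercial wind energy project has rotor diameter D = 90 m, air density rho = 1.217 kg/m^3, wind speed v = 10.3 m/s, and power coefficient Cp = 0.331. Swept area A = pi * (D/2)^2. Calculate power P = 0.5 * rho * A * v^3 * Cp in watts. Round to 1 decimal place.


Step 1 -- Compute swept area:
  A = pi * (D/2)^2 = pi * (90/2)^2 = 6361.73 m^2
Step 2 -- Apply wind power equation:
  P = 0.5 * rho * A * v^3 * Cp
  v^3 = 10.3^3 = 1092.727
  P = 0.5 * 1.217 * 6361.73 * 1092.727 * 0.331
  P = 1400151.9 W

1400151.9


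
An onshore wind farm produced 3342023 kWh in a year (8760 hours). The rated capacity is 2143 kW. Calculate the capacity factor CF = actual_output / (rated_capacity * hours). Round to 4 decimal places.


Capacity factor = actual output / maximum possible output
Maximum possible = rated * hours = 2143 * 8760 = 18772680 kWh
CF = 3342023 / 18772680
CF = 0.1780

0.1780


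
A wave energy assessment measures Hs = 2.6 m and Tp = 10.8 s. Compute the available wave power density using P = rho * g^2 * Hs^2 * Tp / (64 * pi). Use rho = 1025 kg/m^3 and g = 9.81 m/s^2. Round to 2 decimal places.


Apply wave power formula:
  g^2 = 9.81^2 = 96.2361
  Hs^2 = 2.6^2 = 6.76
  Numerator = rho * g^2 * Hs^2 * Tp = 1025 * 96.2361 * 6.76 * 10.8 = 7201655.32
  Denominator = 64 * pi = 201.0619
  P = 7201655.32 / 201.0619 = 35818.10 W/m

35818.10


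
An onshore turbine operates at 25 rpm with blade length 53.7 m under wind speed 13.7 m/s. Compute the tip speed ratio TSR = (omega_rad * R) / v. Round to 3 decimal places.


Convert rotational speed to rad/s:
  omega = 25 * 2 * pi / 60 = 2.618 rad/s
Compute tip speed:
  v_tip = omega * R = 2.618 * 53.7 = 140.586 m/s
Tip speed ratio:
  TSR = v_tip / v_wind = 140.586 / 13.7 = 10.262

10.262


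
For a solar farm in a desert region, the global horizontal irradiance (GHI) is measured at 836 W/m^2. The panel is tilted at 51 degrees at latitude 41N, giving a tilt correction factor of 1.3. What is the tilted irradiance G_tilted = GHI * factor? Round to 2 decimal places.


Identify the given values:
  GHI = 836 W/m^2, tilt correction factor = 1.3
Apply the formula G_tilted = GHI * factor:
  G_tilted = 836 * 1.3
  G_tilted = 1086.80 W/m^2

1086.80


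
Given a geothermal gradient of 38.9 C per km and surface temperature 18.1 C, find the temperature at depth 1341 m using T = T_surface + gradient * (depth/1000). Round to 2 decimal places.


Convert depth to km: 1341 / 1000 = 1.341 km
Temperature increase = gradient * depth_km = 38.9 * 1.341 = 52.16 C
Temperature at depth = T_surface + delta_T = 18.1 + 52.16
T = 70.26 C

70.26


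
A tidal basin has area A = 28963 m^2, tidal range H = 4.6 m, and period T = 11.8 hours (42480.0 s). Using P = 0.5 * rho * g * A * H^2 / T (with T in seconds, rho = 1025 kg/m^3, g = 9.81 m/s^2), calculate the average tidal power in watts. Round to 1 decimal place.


Convert period to seconds: T = 11.8 * 3600 = 42480.0 s
H^2 = 4.6^2 = 21.16
P = 0.5 * rho * g * A * H^2 / T
P = 0.5 * 1025 * 9.81 * 28963 * 21.16 / 42480.0
P = 72533.3 W

72533.3


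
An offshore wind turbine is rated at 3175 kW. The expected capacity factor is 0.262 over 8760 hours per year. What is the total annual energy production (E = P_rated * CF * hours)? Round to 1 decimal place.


Annual energy = rated_kW * capacity_factor * hours_per_year
Given: P_rated = 3175 kW, CF = 0.262, hours = 8760
E = 3175 * 0.262 * 8760
E = 7287006.0 kWh

7287006.0


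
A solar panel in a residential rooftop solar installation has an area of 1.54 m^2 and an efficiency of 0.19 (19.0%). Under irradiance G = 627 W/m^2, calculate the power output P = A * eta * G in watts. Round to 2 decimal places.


Use the solar power formula P = A * eta * G.
Given: A = 1.54 m^2, eta = 0.19, G = 627 W/m^2
P = 1.54 * 0.19 * 627
P = 183.46 W

183.46


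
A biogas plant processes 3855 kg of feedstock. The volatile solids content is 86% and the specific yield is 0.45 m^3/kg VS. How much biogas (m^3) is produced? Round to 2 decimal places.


Compute volatile solids:
  VS = mass * VS_fraction = 3855 * 0.86 = 3315.3 kg
Calculate biogas volume:
  Biogas = VS * specific_yield = 3315.3 * 0.45
  Biogas = 1491.89 m^3

1491.89


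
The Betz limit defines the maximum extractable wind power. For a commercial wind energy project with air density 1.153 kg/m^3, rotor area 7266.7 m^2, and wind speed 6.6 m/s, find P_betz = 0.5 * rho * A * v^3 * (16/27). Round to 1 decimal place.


The Betz coefficient Cp_max = 16/27 = 0.5926
v^3 = 6.6^3 = 287.496
P_betz = 0.5 * rho * A * v^3 * Cp_max
P_betz = 0.5 * 1.153 * 7266.7 * 287.496 * 0.5926
P_betz = 713714.6 W

713714.6


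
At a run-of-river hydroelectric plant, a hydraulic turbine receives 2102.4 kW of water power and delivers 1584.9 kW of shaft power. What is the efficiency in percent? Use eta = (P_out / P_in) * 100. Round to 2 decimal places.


Turbine efficiency = (output power / input power) * 100
eta = (1584.9 / 2102.4) * 100
eta = 75.39%

75.39


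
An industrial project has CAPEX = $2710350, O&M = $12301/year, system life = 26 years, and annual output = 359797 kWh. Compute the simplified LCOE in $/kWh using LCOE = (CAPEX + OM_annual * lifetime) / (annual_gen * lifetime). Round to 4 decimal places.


Total cost = CAPEX + OM * lifetime = 2710350 + 12301 * 26 = 2710350 + 319826 = 3030176
Total generation = annual * lifetime = 359797 * 26 = 9354722 kWh
LCOE = 3030176 / 9354722
LCOE = 0.3239 $/kWh

0.3239


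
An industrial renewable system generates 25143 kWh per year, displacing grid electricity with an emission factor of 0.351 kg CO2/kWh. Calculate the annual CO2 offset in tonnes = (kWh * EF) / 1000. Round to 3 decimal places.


CO2 offset in kg = generation * emission_factor
CO2 offset = 25143 * 0.351 = 8825.19 kg
Convert to tonnes:
  CO2 offset = 8825.19 / 1000 = 8.825 tonnes

8.825


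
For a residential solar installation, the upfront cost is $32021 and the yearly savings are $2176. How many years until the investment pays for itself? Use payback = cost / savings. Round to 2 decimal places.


Simple payback period = initial cost / annual savings
Payback = 32021 / 2176
Payback = 14.72 years

14.72


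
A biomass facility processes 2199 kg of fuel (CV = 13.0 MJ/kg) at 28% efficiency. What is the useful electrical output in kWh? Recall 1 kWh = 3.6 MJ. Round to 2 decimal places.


Total energy = mass * CV = 2199 * 13.0 = 28587.0 MJ
Useful energy = total * eta = 28587.0 * 0.28 = 8004.36 MJ
Convert to kWh: 8004.36 / 3.6
Useful energy = 2223.43 kWh

2223.43


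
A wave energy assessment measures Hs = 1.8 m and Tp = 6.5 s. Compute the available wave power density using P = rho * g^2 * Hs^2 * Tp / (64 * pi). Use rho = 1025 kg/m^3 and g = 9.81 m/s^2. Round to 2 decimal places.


Apply wave power formula:
  g^2 = 9.81^2 = 96.2361
  Hs^2 = 1.8^2 = 3.24
  Numerator = rho * g^2 * Hs^2 * Tp = 1025 * 96.2361 * 3.24 * 6.5 = 2077400.57
  Denominator = 64 * pi = 201.0619
  P = 2077400.57 / 201.0619 = 10332.14 W/m

10332.14


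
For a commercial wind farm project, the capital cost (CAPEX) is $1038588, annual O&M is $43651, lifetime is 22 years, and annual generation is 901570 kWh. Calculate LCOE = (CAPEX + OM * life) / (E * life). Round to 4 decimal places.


Total cost = CAPEX + OM * lifetime = 1038588 + 43651 * 22 = 1038588 + 960322 = 1998910
Total generation = annual * lifetime = 901570 * 22 = 19834540 kWh
LCOE = 1998910 / 19834540
LCOE = 0.1008 $/kWh

0.1008


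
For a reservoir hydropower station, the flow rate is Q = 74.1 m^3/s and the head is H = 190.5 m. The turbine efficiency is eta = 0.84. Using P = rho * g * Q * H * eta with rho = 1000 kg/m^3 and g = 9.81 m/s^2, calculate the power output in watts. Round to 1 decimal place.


Apply the hydropower formula P = rho * g * Q * H * eta
rho * g = 1000 * 9.81 = 9810.0
P = 9810.0 * 74.1 * 190.5 * 0.84
P = 116321898.4 W

116321898.4


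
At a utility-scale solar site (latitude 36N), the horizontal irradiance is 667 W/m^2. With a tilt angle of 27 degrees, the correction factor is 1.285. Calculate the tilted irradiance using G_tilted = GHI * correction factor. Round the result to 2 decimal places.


Identify the given values:
  GHI = 667 W/m^2, tilt correction factor = 1.285
Apply the formula G_tilted = GHI * factor:
  G_tilted = 667 * 1.285
  G_tilted = 857.10 W/m^2

857.10


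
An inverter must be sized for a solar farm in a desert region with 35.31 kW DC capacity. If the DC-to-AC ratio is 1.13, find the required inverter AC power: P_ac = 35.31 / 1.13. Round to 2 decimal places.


The inverter AC capacity is determined by the DC/AC ratio.
Given: P_dc = 35.31 kW, DC/AC ratio = 1.13
P_ac = P_dc / ratio = 35.31 / 1.13
P_ac = 31.25 kW

31.25


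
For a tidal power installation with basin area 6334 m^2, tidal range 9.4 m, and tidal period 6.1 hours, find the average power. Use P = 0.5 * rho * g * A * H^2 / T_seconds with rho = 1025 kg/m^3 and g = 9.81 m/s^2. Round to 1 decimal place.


Convert period to seconds: T = 6.1 * 3600 = 21960.0 s
H^2 = 9.4^2 = 88.36
P = 0.5 * rho * g * A * H^2 / T
P = 0.5 * 1025 * 9.81 * 6334 * 88.36 / 21960.0
P = 128134.0 W

128134.0


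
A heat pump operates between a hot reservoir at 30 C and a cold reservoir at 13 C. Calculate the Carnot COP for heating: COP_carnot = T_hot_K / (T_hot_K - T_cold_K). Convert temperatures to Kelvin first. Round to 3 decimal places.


Convert to Kelvin:
  T_hot = 30 + 273.15 = 303.15 K
  T_cold = 13 + 273.15 = 286.15 K
Apply Carnot COP formula:
  COP = T_hot_K / (T_hot_K - T_cold_K) = 303.15 / 17.0
  COP = 17.832

17.832


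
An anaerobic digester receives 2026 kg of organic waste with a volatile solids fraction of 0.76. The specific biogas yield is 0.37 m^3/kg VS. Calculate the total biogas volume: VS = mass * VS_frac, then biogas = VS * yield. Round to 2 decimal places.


Compute volatile solids:
  VS = mass * VS_fraction = 2026 * 0.76 = 1539.76 kg
Calculate biogas volume:
  Biogas = VS * specific_yield = 1539.76 * 0.37
  Biogas = 569.71 m^3

569.71


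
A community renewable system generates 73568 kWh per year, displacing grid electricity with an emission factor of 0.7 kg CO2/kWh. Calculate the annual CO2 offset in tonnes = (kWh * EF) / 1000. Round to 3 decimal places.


CO2 offset in kg = generation * emission_factor
CO2 offset = 73568 * 0.7 = 51497.6 kg
Convert to tonnes:
  CO2 offset = 51497.6 / 1000 = 51.498 tonnes

51.498


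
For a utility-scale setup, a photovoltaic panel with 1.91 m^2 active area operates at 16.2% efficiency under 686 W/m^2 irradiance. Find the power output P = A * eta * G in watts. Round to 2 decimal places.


Use the solar power formula P = A * eta * G.
Given: A = 1.91 m^2, eta = 0.162, G = 686 W/m^2
P = 1.91 * 0.162 * 686
P = 212.26 W

212.26


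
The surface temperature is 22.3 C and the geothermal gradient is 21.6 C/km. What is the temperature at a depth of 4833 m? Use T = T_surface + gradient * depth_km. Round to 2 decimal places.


Convert depth to km: 4833 / 1000 = 4.833 km
Temperature increase = gradient * depth_km = 21.6 * 4.833 = 104.39 C
Temperature at depth = T_surface + delta_T = 22.3 + 104.39
T = 126.69 C

126.69


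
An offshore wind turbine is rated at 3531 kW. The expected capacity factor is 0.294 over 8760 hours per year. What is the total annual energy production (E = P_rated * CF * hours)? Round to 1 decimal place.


Annual energy = rated_kW * capacity_factor * hours_per_year
Given: P_rated = 3531 kW, CF = 0.294, hours = 8760
E = 3531 * 0.294 * 8760
E = 9093878.6 kWh

9093878.6


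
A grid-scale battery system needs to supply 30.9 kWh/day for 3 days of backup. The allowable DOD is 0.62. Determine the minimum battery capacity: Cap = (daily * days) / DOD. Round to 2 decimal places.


Total energy needed = daily * days = 30.9 * 3 = 92.7 kWh
Account for depth of discharge:
  Cap = total_energy / DOD = 92.7 / 0.62
  Cap = 149.52 kWh

149.52


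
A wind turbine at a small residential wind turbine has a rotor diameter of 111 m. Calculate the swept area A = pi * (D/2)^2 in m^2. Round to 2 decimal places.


Compute the rotor radius:
  r = D / 2 = 111 / 2 = 55.5 m
Calculate swept area:
  A = pi * r^2 = pi * 55.5^2
  A = 9676.89 m^2

9676.89


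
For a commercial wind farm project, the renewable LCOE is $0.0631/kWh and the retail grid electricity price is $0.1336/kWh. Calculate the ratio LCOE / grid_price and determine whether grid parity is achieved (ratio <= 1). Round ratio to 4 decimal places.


Compare LCOE to grid price:
  LCOE = $0.0631/kWh, Grid price = $0.1336/kWh
  Ratio = LCOE / grid_price = 0.0631 / 0.1336 = 0.4723
  Grid parity achieved (ratio <= 1)? yes

0.4723


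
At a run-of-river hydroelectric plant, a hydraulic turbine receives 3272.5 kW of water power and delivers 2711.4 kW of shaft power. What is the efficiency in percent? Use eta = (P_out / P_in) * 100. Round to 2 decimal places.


Turbine efficiency = (output power / input power) * 100
eta = (2711.4 / 3272.5) * 100
eta = 82.85%

82.85


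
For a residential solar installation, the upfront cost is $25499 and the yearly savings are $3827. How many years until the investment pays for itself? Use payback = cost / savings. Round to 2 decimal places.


Simple payback period = initial cost / annual savings
Payback = 25499 / 3827
Payback = 6.66 years

6.66


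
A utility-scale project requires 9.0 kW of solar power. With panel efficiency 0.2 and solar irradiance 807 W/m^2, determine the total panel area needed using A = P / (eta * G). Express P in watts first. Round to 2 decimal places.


Convert target power to watts: P = 9.0 * 1000 = 9000.0 W
Compute denominator: eta * G = 0.2 * 807 = 161.4
Required area A = P / (eta * G) = 9000.0 / 161.4
A = 55.76 m^2

55.76


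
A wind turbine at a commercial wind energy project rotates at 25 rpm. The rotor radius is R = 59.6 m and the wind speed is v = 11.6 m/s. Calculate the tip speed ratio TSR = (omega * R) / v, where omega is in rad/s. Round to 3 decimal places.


Convert rotational speed to rad/s:
  omega = 25 * 2 * pi / 60 = 2.618 rad/s
Compute tip speed:
  v_tip = omega * R = 2.618 * 59.6 = 156.032 m/s
Tip speed ratio:
  TSR = v_tip / v_wind = 156.032 / 11.6 = 13.451

13.451


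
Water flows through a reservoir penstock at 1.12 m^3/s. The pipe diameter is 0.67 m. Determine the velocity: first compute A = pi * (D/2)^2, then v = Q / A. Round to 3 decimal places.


Compute pipe cross-sectional area:
  A = pi * (D/2)^2 = pi * (0.67/2)^2 = 0.3526 m^2
Calculate velocity:
  v = Q / A = 1.12 / 0.3526
  v = 3.177 m/s

3.177


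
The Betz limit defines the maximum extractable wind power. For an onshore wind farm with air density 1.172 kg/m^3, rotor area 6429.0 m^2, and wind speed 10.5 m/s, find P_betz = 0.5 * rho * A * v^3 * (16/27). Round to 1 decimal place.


The Betz coefficient Cp_max = 16/27 = 0.5926
v^3 = 10.5^3 = 1157.625
P_betz = 0.5 * rho * A * v^3 * Cp_max
P_betz = 0.5 * 1.172 * 6429.0 * 1157.625 * 0.5926
P_betz = 2584432.3 W

2584432.3


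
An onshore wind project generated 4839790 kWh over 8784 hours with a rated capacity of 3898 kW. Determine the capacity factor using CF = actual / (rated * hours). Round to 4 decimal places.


Capacity factor = actual output / maximum possible output
Maximum possible = rated * hours = 3898 * 8784 = 34240032 kWh
CF = 4839790 / 34240032
CF = 0.1413

0.1413


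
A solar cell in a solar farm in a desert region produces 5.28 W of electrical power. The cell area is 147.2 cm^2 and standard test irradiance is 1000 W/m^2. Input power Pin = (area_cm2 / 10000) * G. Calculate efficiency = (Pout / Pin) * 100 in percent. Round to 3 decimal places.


First compute the input power:
  Pin = area_cm2 / 10000 * G = 147.2 / 10000 * 1000 = 14.72 W
Then compute efficiency:
  Efficiency = (Pout / Pin) * 100 = (5.28 / 14.72) * 100
  Efficiency = 35.870%

35.870


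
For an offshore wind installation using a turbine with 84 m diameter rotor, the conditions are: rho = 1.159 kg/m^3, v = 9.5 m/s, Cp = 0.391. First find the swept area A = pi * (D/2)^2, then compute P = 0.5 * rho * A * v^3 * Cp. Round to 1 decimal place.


Step 1 -- Compute swept area:
  A = pi * (D/2)^2 = pi * (84/2)^2 = 5541.77 m^2
Step 2 -- Apply wind power equation:
  P = 0.5 * rho * A * v^3 * Cp
  v^3 = 9.5^3 = 857.375
  P = 0.5 * 1.159 * 5541.77 * 857.375 * 0.391
  P = 1076587.8 W

1076587.8


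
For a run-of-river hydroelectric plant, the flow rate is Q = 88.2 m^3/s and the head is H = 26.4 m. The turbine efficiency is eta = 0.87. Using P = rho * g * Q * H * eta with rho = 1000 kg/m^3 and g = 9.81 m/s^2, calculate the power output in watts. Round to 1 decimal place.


Apply the hydropower formula P = rho * g * Q * H * eta
rho * g = 1000 * 9.81 = 9810.0
P = 9810.0 * 88.2 * 26.4 * 0.87
P = 19872878.3 W

19872878.3


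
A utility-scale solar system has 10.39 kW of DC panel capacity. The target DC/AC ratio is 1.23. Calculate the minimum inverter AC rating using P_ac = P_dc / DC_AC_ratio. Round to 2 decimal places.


The inverter AC capacity is determined by the DC/AC ratio.
Given: P_dc = 10.39 kW, DC/AC ratio = 1.23
P_ac = P_dc / ratio = 10.39 / 1.23
P_ac = 8.45 kW

8.45


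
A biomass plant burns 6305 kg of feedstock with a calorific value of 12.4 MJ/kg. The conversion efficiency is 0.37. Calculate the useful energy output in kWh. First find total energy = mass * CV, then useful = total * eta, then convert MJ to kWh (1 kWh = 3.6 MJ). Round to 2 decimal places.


Total energy = mass * CV = 6305 * 12.4 = 78182.0 MJ
Useful energy = total * eta = 78182.0 * 0.37 = 28927.34 MJ
Convert to kWh: 28927.34 / 3.6
Useful energy = 8035.37 kWh

8035.37


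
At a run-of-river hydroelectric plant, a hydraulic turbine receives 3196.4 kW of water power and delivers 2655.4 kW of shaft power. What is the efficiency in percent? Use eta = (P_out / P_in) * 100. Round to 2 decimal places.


Turbine efficiency = (output power / input power) * 100
eta = (2655.4 / 3196.4) * 100
eta = 83.07%

83.07


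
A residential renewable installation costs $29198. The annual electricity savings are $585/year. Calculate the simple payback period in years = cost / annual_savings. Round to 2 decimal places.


Simple payback period = initial cost / annual savings
Payback = 29198 / 585
Payback = 49.91 years

49.91


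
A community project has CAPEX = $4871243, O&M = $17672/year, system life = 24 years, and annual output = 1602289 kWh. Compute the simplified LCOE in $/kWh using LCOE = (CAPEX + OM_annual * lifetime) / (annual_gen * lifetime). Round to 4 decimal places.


Total cost = CAPEX + OM * lifetime = 4871243 + 17672 * 24 = 4871243 + 424128 = 5295371
Total generation = annual * lifetime = 1602289 * 24 = 38454936 kWh
LCOE = 5295371 / 38454936
LCOE = 0.1377 $/kWh

0.1377


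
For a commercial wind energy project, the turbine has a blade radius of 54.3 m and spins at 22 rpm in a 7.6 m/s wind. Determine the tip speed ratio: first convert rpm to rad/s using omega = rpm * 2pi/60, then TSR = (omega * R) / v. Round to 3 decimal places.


Convert rotational speed to rad/s:
  omega = 22 * 2 * pi / 60 = 2.3038 rad/s
Compute tip speed:
  v_tip = omega * R = 2.3038 * 54.3 = 125.098 m/s
Tip speed ratio:
  TSR = v_tip / v_wind = 125.098 / 7.6 = 16.460

16.460


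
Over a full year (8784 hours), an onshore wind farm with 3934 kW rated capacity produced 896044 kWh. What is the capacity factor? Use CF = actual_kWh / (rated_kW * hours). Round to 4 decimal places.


Capacity factor = actual output / maximum possible output
Maximum possible = rated * hours = 3934 * 8784 = 34556256 kWh
CF = 896044 / 34556256
CF = 0.0259

0.0259


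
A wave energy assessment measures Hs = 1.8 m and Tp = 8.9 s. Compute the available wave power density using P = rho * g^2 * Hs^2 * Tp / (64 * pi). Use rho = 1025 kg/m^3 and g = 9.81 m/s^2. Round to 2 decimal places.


Apply wave power formula:
  g^2 = 9.81^2 = 96.2361
  Hs^2 = 1.8^2 = 3.24
  Numerator = rho * g^2 * Hs^2 * Tp = 1025 * 96.2361 * 3.24 * 8.9 = 2844440.78
  Denominator = 64 * pi = 201.0619
  P = 2844440.78 / 201.0619 = 14147.09 W/m

14147.09


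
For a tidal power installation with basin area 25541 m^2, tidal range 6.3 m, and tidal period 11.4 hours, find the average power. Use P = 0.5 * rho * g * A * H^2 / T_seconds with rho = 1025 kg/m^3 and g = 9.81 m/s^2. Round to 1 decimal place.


Convert period to seconds: T = 11.4 * 3600 = 41040.0 s
H^2 = 6.3^2 = 39.69
P = 0.5 * rho * g * A * H^2 / T
P = 0.5 * 1025 * 9.81 * 25541 * 39.69 / 41040.0
P = 124186.5 W

124186.5


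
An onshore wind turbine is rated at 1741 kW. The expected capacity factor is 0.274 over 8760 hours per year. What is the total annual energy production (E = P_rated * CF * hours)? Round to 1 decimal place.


Annual energy = rated_kW * capacity_factor * hours_per_year
Given: P_rated = 1741 kW, CF = 0.274, hours = 8760
E = 1741 * 0.274 * 8760
E = 4178817.8 kWh

4178817.8


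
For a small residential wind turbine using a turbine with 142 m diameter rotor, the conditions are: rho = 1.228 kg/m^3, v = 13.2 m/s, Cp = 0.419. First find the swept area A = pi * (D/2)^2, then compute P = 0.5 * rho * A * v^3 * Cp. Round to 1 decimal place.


Step 1 -- Compute swept area:
  A = pi * (D/2)^2 = pi * (142/2)^2 = 15836.77 m^2
Step 2 -- Apply wind power equation:
  P = 0.5 * rho * A * v^3 * Cp
  v^3 = 13.2^3 = 2299.968
  P = 0.5 * 1.228 * 15836.77 * 2299.968 * 0.419
  P = 9370672.5 W

9370672.5


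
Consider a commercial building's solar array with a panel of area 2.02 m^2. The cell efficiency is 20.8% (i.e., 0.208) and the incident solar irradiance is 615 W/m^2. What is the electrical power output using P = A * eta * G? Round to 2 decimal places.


Use the solar power formula P = A * eta * G.
Given: A = 2.02 m^2, eta = 0.208, G = 615 W/m^2
P = 2.02 * 0.208 * 615
P = 258.40 W

258.40


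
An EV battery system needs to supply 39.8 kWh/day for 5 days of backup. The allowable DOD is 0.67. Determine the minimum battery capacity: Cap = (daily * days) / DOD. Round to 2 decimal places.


Total energy needed = daily * days = 39.8 * 5 = 199.0 kWh
Account for depth of discharge:
  Cap = total_energy / DOD = 199.0 / 0.67
  Cap = 297.01 kWh

297.01


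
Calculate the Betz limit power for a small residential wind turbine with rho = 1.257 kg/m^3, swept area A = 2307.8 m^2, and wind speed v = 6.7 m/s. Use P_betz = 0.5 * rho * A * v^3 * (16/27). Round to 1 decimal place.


The Betz coefficient Cp_max = 16/27 = 0.5926
v^3 = 6.7^3 = 300.763
P_betz = 0.5 * rho * A * v^3 * Cp_max
P_betz = 0.5 * 1.257 * 2307.8 * 300.763 * 0.5926
P_betz = 258514.0 W

258514.0


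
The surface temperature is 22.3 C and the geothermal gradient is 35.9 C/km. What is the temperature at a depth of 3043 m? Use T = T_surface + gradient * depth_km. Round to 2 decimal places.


Convert depth to km: 3043 / 1000 = 3.043 km
Temperature increase = gradient * depth_km = 35.9 * 3.043 = 109.24 C
Temperature at depth = T_surface + delta_T = 22.3 + 109.24
T = 131.54 C

131.54


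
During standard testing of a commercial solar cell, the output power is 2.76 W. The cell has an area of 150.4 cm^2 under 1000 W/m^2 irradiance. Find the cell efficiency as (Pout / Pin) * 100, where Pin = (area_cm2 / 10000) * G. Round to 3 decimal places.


First compute the input power:
  Pin = area_cm2 / 10000 * G = 150.4 / 10000 * 1000 = 15.04 W
Then compute efficiency:
  Efficiency = (Pout / Pin) * 100 = (2.76 / 15.04) * 100
  Efficiency = 18.351%

18.351


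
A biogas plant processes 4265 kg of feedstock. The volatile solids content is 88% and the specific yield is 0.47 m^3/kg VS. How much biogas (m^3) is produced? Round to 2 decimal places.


Compute volatile solids:
  VS = mass * VS_fraction = 4265 * 0.88 = 3753.2 kg
Calculate biogas volume:
  Biogas = VS * specific_yield = 3753.2 * 0.47
  Biogas = 1764.00 m^3

1764.00


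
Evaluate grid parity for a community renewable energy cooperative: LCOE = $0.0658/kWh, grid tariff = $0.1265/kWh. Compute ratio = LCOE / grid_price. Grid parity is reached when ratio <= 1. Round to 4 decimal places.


Compare LCOE to grid price:
  LCOE = $0.0658/kWh, Grid price = $0.1265/kWh
  Ratio = LCOE / grid_price = 0.0658 / 0.1265 = 0.5202
  Grid parity achieved (ratio <= 1)? yes

0.5202


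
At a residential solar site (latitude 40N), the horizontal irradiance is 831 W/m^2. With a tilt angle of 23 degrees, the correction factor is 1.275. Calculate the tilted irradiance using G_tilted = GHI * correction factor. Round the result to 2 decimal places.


Identify the given values:
  GHI = 831 W/m^2, tilt correction factor = 1.275
Apply the formula G_tilted = GHI * factor:
  G_tilted = 831 * 1.275
  G_tilted = 1059.53 W/m^2

1059.53


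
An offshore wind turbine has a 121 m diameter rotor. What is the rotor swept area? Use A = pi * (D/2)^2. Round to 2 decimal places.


Compute the rotor radius:
  r = D / 2 = 121 / 2 = 60.5 m
Calculate swept area:
  A = pi * r^2 = pi * 60.5^2
  A = 11499.01 m^2

11499.01


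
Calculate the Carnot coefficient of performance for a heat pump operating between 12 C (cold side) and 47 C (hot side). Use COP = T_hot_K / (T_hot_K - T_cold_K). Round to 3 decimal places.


Convert to Kelvin:
  T_hot = 47 + 273.15 = 320.15 K
  T_cold = 12 + 273.15 = 285.15 K
Apply Carnot COP formula:
  COP = T_hot_K / (T_hot_K - T_cold_K) = 320.15 / 35.0
  COP = 9.147

9.147


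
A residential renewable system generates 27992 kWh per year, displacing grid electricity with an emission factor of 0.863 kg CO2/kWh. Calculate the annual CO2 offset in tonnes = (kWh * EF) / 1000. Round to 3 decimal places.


CO2 offset in kg = generation * emission_factor
CO2 offset = 27992 * 0.863 = 24157.1 kg
Convert to tonnes:
  CO2 offset = 24157.1 / 1000 = 24.157 tonnes

24.157


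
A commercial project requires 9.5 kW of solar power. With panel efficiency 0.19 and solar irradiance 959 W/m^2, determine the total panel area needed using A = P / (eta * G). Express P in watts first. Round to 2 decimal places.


Convert target power to watts: P = 9.5 * 1000 = 9500.0 W
Compute denominator: eta * G = 0.19 * 959 = 182.21
Required area A = P / (eta * G) = 9500.0 / 182.21
A = 52.14 m^2

52.14
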